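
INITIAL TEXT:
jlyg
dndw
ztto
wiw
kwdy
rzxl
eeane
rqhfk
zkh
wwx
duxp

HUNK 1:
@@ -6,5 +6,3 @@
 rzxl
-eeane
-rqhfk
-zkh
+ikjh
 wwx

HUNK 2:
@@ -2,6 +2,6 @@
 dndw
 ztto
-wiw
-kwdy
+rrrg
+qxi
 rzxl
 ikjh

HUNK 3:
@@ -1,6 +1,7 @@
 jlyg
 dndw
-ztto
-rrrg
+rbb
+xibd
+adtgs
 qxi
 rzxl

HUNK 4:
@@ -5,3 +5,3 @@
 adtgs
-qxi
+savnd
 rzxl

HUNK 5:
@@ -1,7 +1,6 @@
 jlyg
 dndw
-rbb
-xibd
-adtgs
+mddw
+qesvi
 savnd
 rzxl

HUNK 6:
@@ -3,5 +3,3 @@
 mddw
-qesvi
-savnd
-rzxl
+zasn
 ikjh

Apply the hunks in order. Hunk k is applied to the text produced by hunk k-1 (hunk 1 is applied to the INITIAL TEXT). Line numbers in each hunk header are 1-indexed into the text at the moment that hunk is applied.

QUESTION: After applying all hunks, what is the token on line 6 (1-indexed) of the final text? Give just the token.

Answer: wwx

Derivation:
Hunk 1: at line 6 remove [eeane,rqhfk,zkh] add [ikjh] -> 9 lines: jlyg dndw ztto wiw kwdy rzxl ikjh wwx duxp
Hunk 2: at line 2 remove [wiw,kwdy] add [rrrg,qxi] -> 9 lines: jlyg dndw ztto rrrg qxi rzxl ikjh wwx duxp
Hunk 3: at line 1 remove [ztto,rrrg] add [rbb,xibd,adtgs] -> 10 lines: jlyg dndw rbb xibd adtgs qxi rzxl ikjh wwx duxp
Hunk 4: at line 5 remove [qxi] add [savnd] -> 10 lines: jlyg dndw rbb xibd adtgs savnd rzxl ikjh wwx duxp
Hunk 5: at line 1 remove [rbb,xibd,adtgs] add [mddw,qesvi] -> 9 lines: jlyg dndw mddw qesvi savnd rzxl ikjh wwx duxp
Hunk 6: at line 3 remove [qesvi,savnd,rzxl] add [zasn] -> 7 lines: jlyg dndw mddw zasn ikjh wwx duxp
Final line 6: wwx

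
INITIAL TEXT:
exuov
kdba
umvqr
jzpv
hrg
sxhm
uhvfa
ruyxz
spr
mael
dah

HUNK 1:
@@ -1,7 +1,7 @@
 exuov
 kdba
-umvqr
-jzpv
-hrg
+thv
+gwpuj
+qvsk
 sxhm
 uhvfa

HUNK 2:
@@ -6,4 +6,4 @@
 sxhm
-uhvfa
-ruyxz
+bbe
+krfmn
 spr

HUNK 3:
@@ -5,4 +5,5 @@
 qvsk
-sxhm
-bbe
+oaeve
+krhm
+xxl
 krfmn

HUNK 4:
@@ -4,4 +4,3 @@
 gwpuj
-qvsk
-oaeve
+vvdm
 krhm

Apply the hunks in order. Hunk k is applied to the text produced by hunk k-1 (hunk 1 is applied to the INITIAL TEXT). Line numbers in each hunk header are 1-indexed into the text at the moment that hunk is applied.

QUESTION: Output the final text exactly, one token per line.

Hunk 1: at line 1 remove [umvqr,jzpv,hrg] add [thv,gwpuj,qvsk] -> 11 lines: exuov kdba thv gwpuj qvsk sxhm uhvfa ruyxz spr mael dah
Hunk 2: at line 6 remove [uhvfa,ruyxz] add [bbe,krfmn] -> 11 lines: exuov kdba thv gwpuj qvsk sxhm bbe krfmn spr mael dah
Hunk 3: at line 5 remove [sxhm,bbe] add [oaeve,krhm,xxl] -> 12 lines: exuov kdba thv gwpuj qvsk oaeve krhm xxl krfmn spr mael dah
Hunk 4: at line 4 remove [qvsk,oaeve] add [vvdm] -> 11 lines: exuov kdba thv gwpuj vvdm krhm xxl krfmn spr mael dah

Answer: exuov
kdba
thv
gwpuj
vvdm
krhm
xxl
krfmn
spr
mael
dah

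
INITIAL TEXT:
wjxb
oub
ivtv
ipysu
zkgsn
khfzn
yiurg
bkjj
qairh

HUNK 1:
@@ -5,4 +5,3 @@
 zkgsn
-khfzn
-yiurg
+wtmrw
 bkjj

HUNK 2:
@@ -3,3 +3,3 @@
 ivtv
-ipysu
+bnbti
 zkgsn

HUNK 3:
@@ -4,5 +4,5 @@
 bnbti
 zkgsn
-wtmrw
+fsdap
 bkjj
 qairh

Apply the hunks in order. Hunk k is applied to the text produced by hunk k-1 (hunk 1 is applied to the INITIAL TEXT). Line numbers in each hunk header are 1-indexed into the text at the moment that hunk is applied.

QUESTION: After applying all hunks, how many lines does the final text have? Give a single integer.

Answer: 8

Derivation:
Hunk 1: at line 5 remove [khfzn,yiurg] add [wtmrw] -> 8 lines: wjxb oub ivtv ipysu zkgsn wtmrw bkjj qairh
Hunk 2: at line 3 remove [ipysu] add [bnbti] -> 8 lines: wjxb oub ivtv bnbti zkgsn wtmrw bkjj qairh
Hunk 3: at line 4 remove [wtmrw] add [fsdap] -> 8 lines: wjxb oub ivtv bnbti zkgsn fsdap bkjj qairh
Final line count: 8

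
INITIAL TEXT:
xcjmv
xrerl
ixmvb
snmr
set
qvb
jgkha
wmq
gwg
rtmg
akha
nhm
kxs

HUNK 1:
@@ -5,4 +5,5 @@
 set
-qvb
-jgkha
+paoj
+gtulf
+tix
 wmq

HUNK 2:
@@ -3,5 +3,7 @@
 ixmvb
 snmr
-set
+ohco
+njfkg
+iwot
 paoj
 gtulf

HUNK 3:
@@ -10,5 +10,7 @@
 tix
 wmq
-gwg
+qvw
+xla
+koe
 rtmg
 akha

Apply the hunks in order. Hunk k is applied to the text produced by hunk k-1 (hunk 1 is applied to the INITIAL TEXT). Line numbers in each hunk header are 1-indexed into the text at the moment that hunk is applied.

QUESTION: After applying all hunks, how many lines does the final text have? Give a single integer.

Hunk 1: at line 5 remove [qvb,jgkha] add [paoj,gtulf,tix] -> 14 lines: xcjmv xrerl ixmvb snmr set paoj gtulf tix wmq gwg rtmg akha nhm kxs
Hunk 2: at line 3 remove [set] add [ohco,njfkg,iwot] -> 16 lines: xcjmv xrerl ixmvb snmr ohco njfkg iwot paoj gtulf tix wmq gwg rtmg akha nhm kxs
Hunk 3: at line 10 remove [gwg] add [qvw,xla,koe] -> 18 lines: xcjmv xrerl ixmvb snmr ohco njfkg iwot paoj gtulf tix wmq qvw xla koe rtmg akha nhm kxs
Final line count: 18

Answer: 18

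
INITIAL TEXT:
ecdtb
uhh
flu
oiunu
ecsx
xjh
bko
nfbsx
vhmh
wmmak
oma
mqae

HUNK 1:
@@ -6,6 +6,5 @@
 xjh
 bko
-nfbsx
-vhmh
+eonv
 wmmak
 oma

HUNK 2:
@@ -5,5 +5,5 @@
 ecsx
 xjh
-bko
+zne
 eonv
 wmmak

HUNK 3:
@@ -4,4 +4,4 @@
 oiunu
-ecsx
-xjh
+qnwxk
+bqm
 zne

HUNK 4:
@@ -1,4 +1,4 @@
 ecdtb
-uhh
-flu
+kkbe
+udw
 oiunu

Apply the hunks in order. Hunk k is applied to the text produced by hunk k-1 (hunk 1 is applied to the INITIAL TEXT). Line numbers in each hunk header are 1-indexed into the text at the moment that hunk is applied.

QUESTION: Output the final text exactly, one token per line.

Hunk 1: at line 6 remove [nfbsx,vhmh] add [eonv] -> 11 lines: ecdtb uhh flu oiunu ecsx xjh bko eonv wmmak oma mqae
Hunk 2: at line 5 remove [bko] add [zne] -> 11 lines: ecdtb uhh flu oiunu ecsx xjh zne eonv wmmak oma mqae
Hunk 3: at line 4 remove [ecsx,xjh] add [qnwxk,bqm] -> 11 lines: ecdtb uhh flu oiunu qnwxk bqm zne eonv wmmak oma mqae
Hunk 4: at line 1 remove [uhh,flu] add [kkbe,udw] -> 11 lines: ecdtb kkbe udw oiunu qnwxk bqm zne eonv wmmak oma mqae

Answer: ecdtb
kkbe
udw
oiunu
qnwxk
bqm
zne
eonv
wmmak
oma
mqae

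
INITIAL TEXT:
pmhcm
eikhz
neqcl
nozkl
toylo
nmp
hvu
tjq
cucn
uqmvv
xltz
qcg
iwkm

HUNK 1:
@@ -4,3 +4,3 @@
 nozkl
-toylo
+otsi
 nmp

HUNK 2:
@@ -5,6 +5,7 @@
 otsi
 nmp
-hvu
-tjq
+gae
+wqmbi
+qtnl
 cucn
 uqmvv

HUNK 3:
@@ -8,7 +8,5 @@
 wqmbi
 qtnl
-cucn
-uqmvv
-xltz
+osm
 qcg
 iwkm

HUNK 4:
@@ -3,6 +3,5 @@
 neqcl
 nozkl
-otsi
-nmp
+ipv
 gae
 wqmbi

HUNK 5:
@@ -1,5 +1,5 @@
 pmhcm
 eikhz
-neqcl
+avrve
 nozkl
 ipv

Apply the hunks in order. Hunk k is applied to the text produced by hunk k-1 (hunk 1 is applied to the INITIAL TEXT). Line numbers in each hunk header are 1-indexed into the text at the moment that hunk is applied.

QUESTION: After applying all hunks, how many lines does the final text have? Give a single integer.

Answer: 11

Derivation:
Hunk 1: at line 4 remove [toylo] add [otsi] -> 13 lines: pmhcm eikhz neqcl nozkl otsi nmp hvu tjq cucn uqmvv xltz qcg iwkm
Hunk 2: at line 5 remove [hvu,tjq] add [gae,wqmbi,qtnl] -> 14 lines: pmhcm eikhz neqcl nozkl otsi nmp gae wqmbi qtnl cucn uqmvv xltz qcg iwkm
Hunk 3: at line 8 remove [cucn,uqmvv,xltz] add [osm] -> 12 lines: pmhcm eikhz neqcl nozkl otsi nmp gae wqmbi qtnl osm qcg iwkm
Hunk 4: at line 3 remove [otsi,nmp] add [ipv] -> 11 lines: pmhcm eikhz neqcl nozkl ipv gae wqmbi qtnl osm qcg iwkm
Hunk 5: at line 1 remove [neqcl] add [avrve] -> 11 lines: pmhcm eikhz avrve nozkl ipv gae wqmbi qtnl osm qcg iwkm
Final line count: 11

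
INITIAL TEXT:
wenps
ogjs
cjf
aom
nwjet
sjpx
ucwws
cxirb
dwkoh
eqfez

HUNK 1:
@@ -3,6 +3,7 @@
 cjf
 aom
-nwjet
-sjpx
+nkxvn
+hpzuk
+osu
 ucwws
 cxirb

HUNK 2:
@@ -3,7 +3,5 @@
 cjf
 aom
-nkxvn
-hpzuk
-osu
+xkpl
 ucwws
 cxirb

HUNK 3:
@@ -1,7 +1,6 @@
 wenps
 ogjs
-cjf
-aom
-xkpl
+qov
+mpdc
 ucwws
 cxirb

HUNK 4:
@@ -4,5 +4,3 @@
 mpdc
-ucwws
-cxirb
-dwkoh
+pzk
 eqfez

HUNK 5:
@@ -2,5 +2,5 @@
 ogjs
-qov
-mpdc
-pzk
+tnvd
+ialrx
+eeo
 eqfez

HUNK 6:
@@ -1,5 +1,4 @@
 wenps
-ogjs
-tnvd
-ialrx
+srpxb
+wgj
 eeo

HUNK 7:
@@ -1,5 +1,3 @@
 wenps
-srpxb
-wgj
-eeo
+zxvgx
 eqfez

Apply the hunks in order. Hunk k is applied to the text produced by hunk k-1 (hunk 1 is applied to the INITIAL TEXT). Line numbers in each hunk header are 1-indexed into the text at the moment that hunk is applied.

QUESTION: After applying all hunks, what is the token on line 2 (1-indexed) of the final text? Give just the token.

Hunk 1: at line 3 remove [nwjet,sjpx] add [nkxvn,hpzuk,osu] -> 11 lines: wenps ogjs cjf aom nkxvn hpzuk osu ucwws cxirb dwkoh eqfez
Hunk 2: at line 3 remove [nkxvn,hpzuk,osu] add [xkpl] -> 9 lines: wenps ogjs cjf aom xkpl ucwws cxirb dwkoh eqfez
Hunk 3: at line 1 remove [cjf,aom,xkpl] add [qov,mpdc] -> 8 lines: wenps ogjs qov mpdc ucwws cxirb dwkoh eqfez
Hunk 4: at line 4 remove [ucwws,cxirb,dwkoh] add [pzk] -> 6 lines: wenps ogjs qov mpdc pzk eqfez
Hunk 5: at line 2 remove [qov,mpdc,pzk] add [tnvd,ialrx,eeo] -> 6 lines: wenps ogjs tnvd ialrx eeo eqfez
Hunk 6: at line 1 remove [ogjs,tnvd,ialrx] add [srpxb,wgj] -> 5 lines: wenps srpxb wgj eeo eqfez
Hunk 7: at line 1 remove [srpxb,wgj,eeo] add [zxvgx] -> 3 lines: wenps zxvgx eqfez
Final line 2: zxvgx

Answer: zxvgx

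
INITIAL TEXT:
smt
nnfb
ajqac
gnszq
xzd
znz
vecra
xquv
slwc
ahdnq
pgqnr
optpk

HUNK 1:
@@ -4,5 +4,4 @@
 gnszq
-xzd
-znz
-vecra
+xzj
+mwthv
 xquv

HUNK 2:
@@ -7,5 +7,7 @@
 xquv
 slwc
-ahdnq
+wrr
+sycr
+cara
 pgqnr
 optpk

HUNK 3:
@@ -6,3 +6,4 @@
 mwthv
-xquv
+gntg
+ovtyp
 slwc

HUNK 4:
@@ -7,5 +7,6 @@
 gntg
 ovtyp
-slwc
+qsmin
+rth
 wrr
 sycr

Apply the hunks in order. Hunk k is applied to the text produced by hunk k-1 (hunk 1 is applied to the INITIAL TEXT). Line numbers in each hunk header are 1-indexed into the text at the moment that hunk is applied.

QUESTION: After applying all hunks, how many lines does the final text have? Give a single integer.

Answer: 15

Derivation:
Hunk 1: at line 4 remove [xzd,znz,vecra] add [xzj,mwthv] -> 11 lines: smt nnfb ajqac gnszq xzj mwthv xquv slwc ahdnq pgqnr optpk
Hunk 2: at line 7 remove [ahdnq] add [wrr,sycr,cara] -> 13 lines: smt nnfb ajqac gnszq xzj mwthv xquv slwc wrr sycr cara pgqnr optpk
Hunk 3: at line 6 remove [xquv] add [gntg,ovtyp] -> 14 lines: smt nnfb ajqac gnszq xzj mwthv gntg ovtyp slwc wrr sycr cara pgqnr optpk
Hunk 4: at line 7 remove [slwc] add [qsmin,rth] -> 15 lines: smt nnfb ajqac gnszq xzj mwthv gntg ovtyp qsmin rth wrr sycr cara pgqnr optpk
Final line count: 15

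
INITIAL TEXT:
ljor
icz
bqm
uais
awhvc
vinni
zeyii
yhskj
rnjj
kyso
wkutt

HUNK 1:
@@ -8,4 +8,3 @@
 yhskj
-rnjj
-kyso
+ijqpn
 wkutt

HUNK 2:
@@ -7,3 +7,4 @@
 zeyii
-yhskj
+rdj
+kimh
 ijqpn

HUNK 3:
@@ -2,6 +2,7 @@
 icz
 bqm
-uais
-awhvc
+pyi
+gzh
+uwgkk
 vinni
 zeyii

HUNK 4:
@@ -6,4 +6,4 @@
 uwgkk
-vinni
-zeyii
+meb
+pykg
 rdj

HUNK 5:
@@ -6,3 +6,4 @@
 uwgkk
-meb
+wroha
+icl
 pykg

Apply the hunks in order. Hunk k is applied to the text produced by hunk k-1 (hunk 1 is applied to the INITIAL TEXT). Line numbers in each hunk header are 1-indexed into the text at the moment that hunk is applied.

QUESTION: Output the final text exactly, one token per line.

Hunk 1: at line 8 remove [rnjj,kyso] add [ijqpn] -> 10 lines: ljor icz bqm uais awhvc vinni zeyii yhskj ijqpn wkutt
Hunk 2: at line 7 remove [yhskj] add [rdj,kimh] -> 11 lines: ljor icz bqm uais awhvc vinni zeyii rdj kimh ijqpn wkutt
Hunk 3: at line 2 remove [uais,awhvc] add [pyi,gzh,uwgkk] -> 12 lines: ljor icz bqm pyi gzh uwgkk vinni zeyii rdj kimh ijqpn wkutt
Hunk 4: at line 6 remove [vinni,zeyii] add [meb,pykg] -> 12 lines: ljor icz bqm pyi gzh uwgkk meb pykg rdj kimh ijqpn wkutt
Hunk 5: at line 6 remove [meb] add [wroha,icl] -> 13 lines: ljor icz bqm pyi gzh uwgkk wroha icl pykg rdj kimh ijqpn wkutt

Answer: ljor
icz
bqm
pyi
gzh
uwgkk
wroha
icl
pykg
rdj
kimh
ijqpn
wkutt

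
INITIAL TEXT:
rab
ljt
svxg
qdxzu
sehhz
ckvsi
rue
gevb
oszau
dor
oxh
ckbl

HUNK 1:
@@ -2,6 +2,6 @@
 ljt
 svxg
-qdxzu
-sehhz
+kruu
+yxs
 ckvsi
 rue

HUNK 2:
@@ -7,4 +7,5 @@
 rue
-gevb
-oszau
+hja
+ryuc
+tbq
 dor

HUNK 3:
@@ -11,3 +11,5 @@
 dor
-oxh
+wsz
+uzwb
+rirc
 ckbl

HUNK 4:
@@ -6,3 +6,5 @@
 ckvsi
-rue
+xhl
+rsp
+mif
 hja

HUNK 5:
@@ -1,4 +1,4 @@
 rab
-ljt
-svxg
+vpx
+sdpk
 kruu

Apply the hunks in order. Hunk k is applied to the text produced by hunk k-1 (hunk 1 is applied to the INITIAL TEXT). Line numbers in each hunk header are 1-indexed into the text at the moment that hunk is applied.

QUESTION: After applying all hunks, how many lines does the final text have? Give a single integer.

Answer: 17

Derivation:
Hunk 1: at line 2 remove [qdxzu,sehhz] add [kruu,yxs] -> 12 lines: rab ljt svxg kruu yxs ckvsi rue gevb oszau dor oxh ckbl
Hunk 2: at line 7 remove [gevb,oszau] add [hja,ryuc,tbq] -> 13 lines: rab ljt svxg kruu yxs ckvsi rue hja ryuc tbq dor oxh ckbl
Hunk 3: at line 11 remove [oxh] add [wsz,uzwb,rirc] -> 15 lines: rab ljt svxg kruu yxs ckvsi rue hja ryuc tbq dor wsz uzwb rirc ckbl
Hunk 4: at line 6 remove [rue] add [xhl,rsp,mif] -> 17 lines: rab ljt svxg kruu yxs ckvsi xhl rsp mif hja ryuc tbq dor wsz uzwb rirc ckbl
Hunk 5: at line 1 remove [ljt,svxg] add [vpx,sdpk] -> 17 lines: rab vpx sdpk kruu yxs ckvsi xhl rsp mif hja ryuc tbq dor wsz uzwb rirc ckbl
Final line count: 17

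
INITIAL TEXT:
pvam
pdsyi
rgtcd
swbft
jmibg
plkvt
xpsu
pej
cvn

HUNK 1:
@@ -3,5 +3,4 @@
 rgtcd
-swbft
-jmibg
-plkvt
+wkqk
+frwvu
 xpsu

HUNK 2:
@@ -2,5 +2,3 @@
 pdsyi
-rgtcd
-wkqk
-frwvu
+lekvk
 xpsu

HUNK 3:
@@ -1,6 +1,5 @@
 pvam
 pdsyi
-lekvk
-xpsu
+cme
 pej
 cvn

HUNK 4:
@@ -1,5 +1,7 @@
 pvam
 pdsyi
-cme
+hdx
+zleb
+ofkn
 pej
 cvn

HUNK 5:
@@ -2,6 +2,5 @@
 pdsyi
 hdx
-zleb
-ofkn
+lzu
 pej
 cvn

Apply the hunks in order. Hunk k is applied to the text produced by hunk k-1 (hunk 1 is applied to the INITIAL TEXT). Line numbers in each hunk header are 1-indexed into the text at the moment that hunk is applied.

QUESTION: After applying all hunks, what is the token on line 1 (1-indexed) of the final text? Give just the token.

Hunk 1: at line 3 remove [swbft,jmibg,plkvt] add [wkqk,frwvu] -> 8 lines: pvam pdsyi rgtcd wkqk frwvu xpsu pej cvn
Hunk 2: at line 2 remove [rgtcd,wkqk,frwvu] add [lekvk] -> 6 lines: pvam pdsyi lekvk xpsu pej cvn
Hunk 3: at line 1 remove [lekvk,xpsu] add [cme] -> 5 lines: pvam pdsyi cme pej cvn
Hunk 4: at line 1 remove [cme] add [hdx,zleb,ofkn] -> 7 lines: pvam pdsyi hdx zleb ofkn pej cvn
Hunk 5: at line 2 remove [zleb,ofkn] add [lzu] -> 6 lines: pvam pdsyi hdx lzu pej cvn
Final line 1: pvam

Answer: pvam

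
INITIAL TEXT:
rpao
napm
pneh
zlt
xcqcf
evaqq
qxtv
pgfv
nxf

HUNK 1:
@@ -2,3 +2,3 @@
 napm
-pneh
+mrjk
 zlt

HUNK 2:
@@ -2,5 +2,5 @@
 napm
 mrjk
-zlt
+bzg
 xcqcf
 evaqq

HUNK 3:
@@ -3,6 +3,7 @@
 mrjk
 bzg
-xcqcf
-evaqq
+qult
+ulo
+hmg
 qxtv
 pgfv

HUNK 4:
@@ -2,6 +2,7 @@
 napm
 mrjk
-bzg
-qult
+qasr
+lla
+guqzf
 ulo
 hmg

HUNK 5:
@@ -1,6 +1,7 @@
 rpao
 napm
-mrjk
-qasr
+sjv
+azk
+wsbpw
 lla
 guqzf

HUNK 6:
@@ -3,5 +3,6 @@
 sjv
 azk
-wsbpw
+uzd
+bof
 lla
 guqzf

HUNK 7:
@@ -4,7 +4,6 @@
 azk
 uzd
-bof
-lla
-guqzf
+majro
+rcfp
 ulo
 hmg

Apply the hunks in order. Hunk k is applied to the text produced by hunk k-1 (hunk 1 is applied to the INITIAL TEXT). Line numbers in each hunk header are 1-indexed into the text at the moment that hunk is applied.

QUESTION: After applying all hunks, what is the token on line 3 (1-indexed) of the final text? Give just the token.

Hunk 1: at line 2 remove [pneh] add [mrjk] -> 9 lines: rpao napm mrjk zlt xcqcf evaqq qxtv pgfv nxf
Hunk 2: at line 2 remove [zlt] add [bzg] -> 9 lines: rpao napm mrjk bzg xcqcf evaqq qxtv pgfv nxf
Hunk 3: at line 3 remove [xcqcf,evaqq] add [qult,ulo,hmg] -> 10 lines: rpao napm mrjk bzg qult ulo hmg qxtv pgfv nxf
Hunk 4: at line 2 remove [bzg,qult] add [qasr,lla,guqzf] -> 11 lines: rpao napm mrjk qasr lla guqzf ulo hmg qxtv pgfv nxf
Hunk 5: at line 1 remove [mrjk,qasr] add [sjv,azk,wsbpw] -> 12 lines: rpao napm sjv azk wsbpw lla guqzf ulo hmg qxtv pgfv nxf
Hunk 6: at line 3 remove [wsbpw] add [uzd,bof] -> 13 lines: rpao napm sjv azk uzd bof lla guqzf ulo hmg qxtv pgfv nxf
Hunk 7: at line 4 remove [bof,lla,guqzf] add [majro,rcfp] -> 12 lines: rpao napm sjv azk uzd majro rcfp ulo hmg qxtv pgfv nxf
Final line 3: sjv

Answer: sjv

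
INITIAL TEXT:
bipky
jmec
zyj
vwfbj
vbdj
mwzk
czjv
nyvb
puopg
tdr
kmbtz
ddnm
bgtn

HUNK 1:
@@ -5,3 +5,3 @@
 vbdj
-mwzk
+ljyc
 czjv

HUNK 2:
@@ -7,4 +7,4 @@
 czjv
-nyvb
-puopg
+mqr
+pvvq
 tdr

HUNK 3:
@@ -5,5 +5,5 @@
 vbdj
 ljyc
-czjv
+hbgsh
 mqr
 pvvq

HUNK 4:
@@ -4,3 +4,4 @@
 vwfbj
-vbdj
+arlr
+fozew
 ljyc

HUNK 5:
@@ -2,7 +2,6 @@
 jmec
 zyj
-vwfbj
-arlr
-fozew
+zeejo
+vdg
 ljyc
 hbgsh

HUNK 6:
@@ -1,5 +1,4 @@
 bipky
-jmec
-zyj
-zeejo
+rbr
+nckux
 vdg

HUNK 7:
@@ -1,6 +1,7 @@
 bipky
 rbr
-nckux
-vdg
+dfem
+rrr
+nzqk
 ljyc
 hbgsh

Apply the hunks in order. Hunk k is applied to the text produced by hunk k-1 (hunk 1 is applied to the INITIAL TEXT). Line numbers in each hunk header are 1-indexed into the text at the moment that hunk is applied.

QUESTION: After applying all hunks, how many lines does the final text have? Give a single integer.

Hunk 1: at line 5 remove [mwzk] add [ljyc] -> 13 lines: bipky jmec zyj vwfbj vbdj ljyc czjv nyvb puopg tdr kmbtz ddnm bgtn
Hunk 2: at line 7 remove [nyvb,puopg] add [mqr,pvvq] -> 13 lines: bipky jmec zyj vwfbj vbdj ljyc czjv mqr pvvq tdr kmbtz ddnm bgtn
Hunk 3: at line 5 remove [czjv] add [hbgsh] -> 13 lines: bipky jmec zyj vwfbj vbdj ljyc hbgsh mqr pvvq tdr kmbtz ddnm bgtn
Hunk 4: at line 4 remove [vbdj] add [arlr,fozew] -> 14 lines: bipky jmec zyj vwfbj arlr fozew ljyc hbgsh mqr pvvq tdr kmbtz ddnm bgtn
Hunk 5: at line 2 remove [vwfbj,arlr,fozew] add [zeejo,vdg] -> 13 lines: bipky jmec zyj zeejo vdg ljyc hbgsh mqr pvvq tdr kmbtz ddnm bgtn
Hunk 6: at line 1 remove [jmec,zyj,zeejo] add [rbr,nckux] -> 12 lines: bipky rbr nckux vdg ljyc hbgsh mqr pvvq tdr kmbtz ddnm bgtn
Hunk 7: at line 1 remove [nckux,vdg] add [dfem,rrr,nzqk] -> 13 lines: bipky rbr dfem rrr nzqk ljyc hbgsh mqr pvvq tdr kmbtz ddnm bgtn
Final line count: 13

Answer: 13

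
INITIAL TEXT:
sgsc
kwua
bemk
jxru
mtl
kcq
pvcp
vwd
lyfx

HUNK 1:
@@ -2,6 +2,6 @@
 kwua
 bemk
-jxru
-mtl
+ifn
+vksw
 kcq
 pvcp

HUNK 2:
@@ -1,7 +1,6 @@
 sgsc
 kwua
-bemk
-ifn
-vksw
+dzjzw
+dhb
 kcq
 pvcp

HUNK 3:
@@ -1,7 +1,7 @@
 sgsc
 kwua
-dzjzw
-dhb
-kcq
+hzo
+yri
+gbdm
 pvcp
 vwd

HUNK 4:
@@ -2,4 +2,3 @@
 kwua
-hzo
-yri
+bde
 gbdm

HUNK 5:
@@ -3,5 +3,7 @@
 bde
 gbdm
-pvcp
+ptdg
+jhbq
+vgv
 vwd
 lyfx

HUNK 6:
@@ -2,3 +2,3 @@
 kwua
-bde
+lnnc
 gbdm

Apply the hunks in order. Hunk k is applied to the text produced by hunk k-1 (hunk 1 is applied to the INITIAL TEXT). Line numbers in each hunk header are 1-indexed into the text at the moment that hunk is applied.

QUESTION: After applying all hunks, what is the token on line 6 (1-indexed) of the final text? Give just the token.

Hunk 1: at line 2 remove [jxru,mtl] add [ifn,vksw] -> 9 lines: sgsc kwua bemk ifn vksw kcq pvcp vwd lyfx
Hunk 2: at line 1 remove [bemk,ifn,vksw] add [dzjzw,dhb] -> 8 lines: sgsc kwua dzjzw dhb kcq pvcp vwd lyfx
Hunk 3: at line 1 remove [dzjzw,dhb,kcq] add [hzo,yri,gbdm] -> 8 lines: sgsc kwua hzo yri gbdm pvcp vwd lyfx
Hunk 4: at line 2 remove [hzo,yri] add [bde] -> 7 lines: sgsc kwua bde gbdm pvcp vwd lyfx
Hunk 5: at line 3 remove [pvcp] add [ptdg,jhbq,vgv] -> 9 lines: sgsc kwua bde gbdm ptdg jhbq vgv vwd lyfx
Hunk 6: at line 2 remove [bde] add [lnnc] -> 9 lines: sgsc kwua lnnc gbdm ptdg jhbq vgv vwd lyfx
Final line 6: jhbq

Answer: jhbq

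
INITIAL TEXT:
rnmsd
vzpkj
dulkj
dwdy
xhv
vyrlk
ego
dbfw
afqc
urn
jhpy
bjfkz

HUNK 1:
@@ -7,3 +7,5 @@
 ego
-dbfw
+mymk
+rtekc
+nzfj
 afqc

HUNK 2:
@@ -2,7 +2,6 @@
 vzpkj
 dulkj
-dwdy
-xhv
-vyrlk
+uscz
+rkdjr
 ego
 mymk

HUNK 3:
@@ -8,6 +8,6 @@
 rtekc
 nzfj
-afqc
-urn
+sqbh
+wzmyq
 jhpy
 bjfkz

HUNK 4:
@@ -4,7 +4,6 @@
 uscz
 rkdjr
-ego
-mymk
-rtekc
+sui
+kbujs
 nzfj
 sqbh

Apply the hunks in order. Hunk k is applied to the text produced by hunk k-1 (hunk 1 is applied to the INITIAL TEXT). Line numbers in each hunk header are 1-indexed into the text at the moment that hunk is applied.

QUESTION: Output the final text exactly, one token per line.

Answer: rnmsd
vzpkj
dulkj
uscz
rkdjr
sui
kbujs
nzfj
sqbh
wzmyq
jhpy
bjfkz

Derivation:
Hunk 1: at line 7 remove [dbfw] add [mymk,rtekc,nzfj] -> 14 lines: rnmsd vzpkj dulkj dwdy xhv vyrlk ego mymk rtekc nzfj afqc urn jhpy bjfkz
Hunk 2: at line 2 remove [dwdy,xhv,vyrlk] add [uscz,rkdjr] -> 13 lines: rnmsd vzpkj dulkj uscz rkdjr ego mymk rtekc nzfj afqc urn jhpy bjfkz
Hunk 3: at line 8 remove [afqc,urn] add [sqbh,wzmyq] -> 13 lines: rnmsd vzpkj dulkj uscz rkdjr ego mymk rtekc nzfj sqbh wzmyq jhpy bjfkz
Hunk 4: at line 4 remove [ego,mymk,rtekc] add [sui,kbujs] -> 12 lines: rnmsd vzpkj dulkj uscz rkdjr sui kbujs nzfj sqbh wzmyq jhpy bjfkz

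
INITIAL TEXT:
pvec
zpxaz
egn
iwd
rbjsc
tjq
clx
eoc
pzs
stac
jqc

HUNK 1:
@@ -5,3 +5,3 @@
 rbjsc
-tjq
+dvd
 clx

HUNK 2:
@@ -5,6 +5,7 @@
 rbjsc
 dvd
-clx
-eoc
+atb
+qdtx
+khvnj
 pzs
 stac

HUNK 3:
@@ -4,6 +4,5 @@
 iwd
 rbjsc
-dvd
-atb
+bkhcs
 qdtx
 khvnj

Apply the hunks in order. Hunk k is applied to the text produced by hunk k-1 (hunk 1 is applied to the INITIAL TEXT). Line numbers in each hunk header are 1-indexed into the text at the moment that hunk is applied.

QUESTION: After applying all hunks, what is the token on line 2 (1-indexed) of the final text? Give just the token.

Answer: zpxaz

Derivation:
Hunk 1: at line 5 remove [tjq] add [dvd] -> 11 lines: pvec zpxaz egn iwd rbjsc dvd clx eoc pzs stac jqc
Hunk 2: at line 5 remove [clx,eoc] add [atb,qdtx,khvnj] -> 12 lines: pvec zpxaz egn iwd rbjsc dvd atb qdtx khvnj pzs stac jqc
Hunk 3: at line 4 remove [dvd,atb] add [bkhcs] -> 11 lines: pvec zpxaz egn iwd rbjsc bkhcs qdtx khvnj pzs stac jqc
Final line 2: zpxaz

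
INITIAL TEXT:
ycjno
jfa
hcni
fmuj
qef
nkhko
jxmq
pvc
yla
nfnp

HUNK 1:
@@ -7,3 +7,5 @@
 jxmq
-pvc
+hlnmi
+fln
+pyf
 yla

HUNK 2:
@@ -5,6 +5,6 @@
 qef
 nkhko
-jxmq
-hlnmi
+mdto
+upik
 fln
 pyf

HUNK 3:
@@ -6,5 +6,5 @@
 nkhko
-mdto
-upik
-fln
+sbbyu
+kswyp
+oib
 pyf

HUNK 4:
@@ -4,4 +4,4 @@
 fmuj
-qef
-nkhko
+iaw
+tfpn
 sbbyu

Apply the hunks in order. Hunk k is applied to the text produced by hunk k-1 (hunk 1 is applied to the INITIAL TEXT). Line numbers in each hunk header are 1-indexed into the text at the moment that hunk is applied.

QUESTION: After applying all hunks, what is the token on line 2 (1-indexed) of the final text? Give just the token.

Answer: jfa

Derivation:
Hunk 1: at line 7 remove [pvc] add [hlnmi,fln,pyf] -> 12 lines: ycjno jfa hcni fmuj qef nkhko jxmq hlnmi fln pyf yla nfnp
Hunk 2: at line 5 remove [jxmq,hlnmi] add [mdto,upik] -> 12 lines: ycjno jfa hcni fmuj qef nkhko mdto upik fln pyf yla nfnp
Hunk 3: at line 6 remove [mdto,upik,fln] add [sbbyu,kswyp,oib] -> 12 lines: ycjno jfa hcni fmuj qef nkhko sbbyu kswyp oib pyf yla nfnp
Hunk 4: at line 4 remove [qef,nkhko] add [iaw,tfpn] -> 12 lines: ycjno jfa hcni fmuj iaw tfpn sbbyu kswyp oib pyf yla nfnp
Final line 2: jfa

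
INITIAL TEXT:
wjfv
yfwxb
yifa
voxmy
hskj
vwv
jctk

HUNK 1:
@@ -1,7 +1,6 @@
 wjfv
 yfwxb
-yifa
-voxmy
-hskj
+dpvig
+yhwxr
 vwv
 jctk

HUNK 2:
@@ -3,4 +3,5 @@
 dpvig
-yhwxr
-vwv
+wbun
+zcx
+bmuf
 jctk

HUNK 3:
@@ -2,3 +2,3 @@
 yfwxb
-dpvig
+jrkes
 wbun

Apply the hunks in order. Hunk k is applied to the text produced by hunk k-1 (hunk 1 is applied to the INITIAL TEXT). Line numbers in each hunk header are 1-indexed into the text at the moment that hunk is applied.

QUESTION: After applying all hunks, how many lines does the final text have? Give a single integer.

Answer: 7

Derivation:
Hunk 1: at line 1 remove [yifa,voxmy,hskj] add [dpvig,yhwxr] -> 6 lines: wjfv yfwxb dpvig yhwxr vwv jctk
Hunk 2: at line 3 remove [yhwxr,vwv] add [wbun,zcx,bmuf] -> 7 lines: wjfv yfwxb dpvig wbun zcx bmuf jctk
Hunk 3: at line 2 remove [dpvig] add [jrkes] -> 7 lines: wjfv yfwxb jrkes wbun zcx bmuf jctk
Final line count: 7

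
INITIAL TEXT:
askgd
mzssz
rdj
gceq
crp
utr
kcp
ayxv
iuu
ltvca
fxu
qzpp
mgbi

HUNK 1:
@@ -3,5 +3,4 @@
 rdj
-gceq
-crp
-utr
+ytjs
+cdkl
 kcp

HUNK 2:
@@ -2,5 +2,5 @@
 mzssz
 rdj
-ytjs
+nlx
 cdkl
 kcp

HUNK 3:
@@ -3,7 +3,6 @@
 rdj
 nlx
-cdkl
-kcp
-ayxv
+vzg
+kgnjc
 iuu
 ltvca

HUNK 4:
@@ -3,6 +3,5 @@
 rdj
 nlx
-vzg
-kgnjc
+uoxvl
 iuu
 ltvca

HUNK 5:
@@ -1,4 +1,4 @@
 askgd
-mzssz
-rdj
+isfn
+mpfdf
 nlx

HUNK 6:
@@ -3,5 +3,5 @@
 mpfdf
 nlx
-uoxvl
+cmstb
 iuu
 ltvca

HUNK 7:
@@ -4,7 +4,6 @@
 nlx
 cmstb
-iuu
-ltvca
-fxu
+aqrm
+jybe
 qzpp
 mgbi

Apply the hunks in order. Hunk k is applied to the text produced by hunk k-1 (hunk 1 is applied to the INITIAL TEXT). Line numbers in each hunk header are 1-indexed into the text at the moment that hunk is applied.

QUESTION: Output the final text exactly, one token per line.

Hunk 1: at line 3 remove [gceq,crp,utr] add [ytjs,cdkl] -> 12 lines: askgd mzssz rdj ytjs cdkl kcp ayxv iuu ltvca fxu qzpp mgbi
Hunk 2: at line 2 remove [ytjs] add [nlx] -> 12 lines: askgd mzssz rdj nlx cdkl kcp ayxv iuu ltvca fxu qzpp mgbi
Hunk 3: at line 3 remove [cdkl,kcp,ayxv] add [vzg,kgnjc] -> 11 lines: askgd mzssz rdj nlx vzg kgnjc iuu ltvca fxu qzpp mgbi
Hunk 4: at line 3 remove [vzg,kgnjc] add [uoxvl] -> 10 lines: askgd mzssz rdj nlx uoxvl iuu ltvca fxu qzpp mgbi
Hunk 5: at line 1 remove [mzssz,rdj] add [isfn,mpfdf] -> 10 lines: askgd isfn mpfdf nlx uoxvl iuu ltvca fxu qzpp mgbi
Hunk 6: at line 3 remove [uoxvl] add [cmstb] -> 10 lines: askgd isfn mpfdf nlx cmstb iuu ltvca fxu qzpp mgbi
Hunk 7: at line 4 remove [iuu,ltvca,fxu] add [aqrm,jybe] -> 9 lines: askgd isfn mpfdf nlx cmstb aqrm jybe qzpp mgbi

Answer: askgd
isfn
mpfdf
nlx
cmstb
aqrm
jybe
qzpp
mgbi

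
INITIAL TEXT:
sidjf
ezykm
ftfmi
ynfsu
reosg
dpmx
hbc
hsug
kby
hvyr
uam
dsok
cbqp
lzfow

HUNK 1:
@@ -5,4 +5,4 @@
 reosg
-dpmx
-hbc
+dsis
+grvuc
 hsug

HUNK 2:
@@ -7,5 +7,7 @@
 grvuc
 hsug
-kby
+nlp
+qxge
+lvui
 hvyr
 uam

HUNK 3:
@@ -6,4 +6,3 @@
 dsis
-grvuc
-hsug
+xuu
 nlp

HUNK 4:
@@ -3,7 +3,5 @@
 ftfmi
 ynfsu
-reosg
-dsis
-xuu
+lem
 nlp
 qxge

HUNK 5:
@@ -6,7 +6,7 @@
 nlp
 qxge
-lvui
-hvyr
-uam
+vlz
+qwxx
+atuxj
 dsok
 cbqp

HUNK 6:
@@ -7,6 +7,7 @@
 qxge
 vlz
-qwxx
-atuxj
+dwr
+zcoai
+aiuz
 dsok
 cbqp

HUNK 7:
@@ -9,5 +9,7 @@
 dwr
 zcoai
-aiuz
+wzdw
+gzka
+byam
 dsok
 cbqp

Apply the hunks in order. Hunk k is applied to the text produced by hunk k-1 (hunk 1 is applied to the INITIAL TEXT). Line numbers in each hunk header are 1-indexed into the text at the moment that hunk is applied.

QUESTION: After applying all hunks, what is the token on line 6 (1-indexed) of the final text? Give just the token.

Answer: nlp

Derivation:
Hunk 1: at line 5 remove [dpmx,hbc] add [dsis,grvuc] -> 14 lines: sidjf ezykm ftfmi ynfsu reosg dsis grvuc hsug kby hvyr uam dsok cbqp lzfow
Hunk 2: at line 7 remove [kby] add [nlp,qxge,lvui] -> 16 lines: sidjf ezykm ftfmi ynfsu reosg dsis grvuc hsug nlp qxge lvui hvyr uam dsok cbqp lzfow
Hunk 3: at line 6 remove [grvuc,hsug] add [xuu] -> 15 lines: sidjf ezykm ftfmi ynfsu reosg dsis xuu nlp qxge lvui hvyr uam dsok cbqp lzfow
Hunk 4: at line 3 remove [reosg,dsis,xuu] add [lem] -> 13 lines: sidjf ezykm ftfmi ynfsu lem nlp qxge lvui hvyr uam dsok cbqp lzfow
Hunk 5: at line 6 remove [lvui,hvyr,uam] add [vlz,qwxx,atuxj] -> 13 lines: sidjf ezykm ftfmi ynfsu lem nlp qxge vlz qwxx atuxj dsok cbqp lzfow
Hunk 6: at line 7 remove [qwxx,atuxj] add [dwr,zcoai,aiuz] -> 14 lines: sidjf ezykm ftfmi ynfsu lem nlp qxge vlz dwr zcoai aiuz dsok cbqp lzfow
Hunk 7: at line 9 remove [aiuz] add [wzdw,gzka,byam] -> 16 lines: sidjf ezykm ftfmi ynfsu lem nlp qxge vlz dwr zcoai wzdw gzka byam dsok cbqp lzfow
Final line 6: nlp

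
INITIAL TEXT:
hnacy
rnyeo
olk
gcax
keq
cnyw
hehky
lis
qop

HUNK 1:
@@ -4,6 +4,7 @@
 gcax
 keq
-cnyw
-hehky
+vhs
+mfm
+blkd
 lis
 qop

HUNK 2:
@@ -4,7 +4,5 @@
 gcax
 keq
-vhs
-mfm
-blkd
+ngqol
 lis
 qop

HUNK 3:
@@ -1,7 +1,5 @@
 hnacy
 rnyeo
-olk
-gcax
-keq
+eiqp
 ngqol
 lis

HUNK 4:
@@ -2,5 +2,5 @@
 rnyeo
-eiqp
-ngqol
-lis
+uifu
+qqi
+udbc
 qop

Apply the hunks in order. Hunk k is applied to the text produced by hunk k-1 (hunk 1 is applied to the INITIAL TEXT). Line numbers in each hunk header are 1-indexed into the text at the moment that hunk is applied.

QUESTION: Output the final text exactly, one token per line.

Hunk 1: at line 4 remove [cnyw,hehky] add [vhs,mfm,blkd] -> 10 lines: hnacy rnyeo olk gcax keq vhs mfm blkd lis qop
Hunk 2: at line 4 remove [vhs,mfm,blkd] add [ngqol] -> 8 lines: hnacy rnyeo olk gcax keq ngqol lis qop
Hunk 3: at line 1 remove [olk,gcax,keq] add [eiqp] -> 6 lines: hnacy rnyeo eiqp ngqol lis qop
Hunk 4: at line 2 remove [eiqp,ngqol,lis] add [uifu,qqi,udbc] -> 6 lines: hnacy rnyeo uifu qqi udbc qop

Answer: hnacy
rnyeo
uifu
qqi
udbc
qop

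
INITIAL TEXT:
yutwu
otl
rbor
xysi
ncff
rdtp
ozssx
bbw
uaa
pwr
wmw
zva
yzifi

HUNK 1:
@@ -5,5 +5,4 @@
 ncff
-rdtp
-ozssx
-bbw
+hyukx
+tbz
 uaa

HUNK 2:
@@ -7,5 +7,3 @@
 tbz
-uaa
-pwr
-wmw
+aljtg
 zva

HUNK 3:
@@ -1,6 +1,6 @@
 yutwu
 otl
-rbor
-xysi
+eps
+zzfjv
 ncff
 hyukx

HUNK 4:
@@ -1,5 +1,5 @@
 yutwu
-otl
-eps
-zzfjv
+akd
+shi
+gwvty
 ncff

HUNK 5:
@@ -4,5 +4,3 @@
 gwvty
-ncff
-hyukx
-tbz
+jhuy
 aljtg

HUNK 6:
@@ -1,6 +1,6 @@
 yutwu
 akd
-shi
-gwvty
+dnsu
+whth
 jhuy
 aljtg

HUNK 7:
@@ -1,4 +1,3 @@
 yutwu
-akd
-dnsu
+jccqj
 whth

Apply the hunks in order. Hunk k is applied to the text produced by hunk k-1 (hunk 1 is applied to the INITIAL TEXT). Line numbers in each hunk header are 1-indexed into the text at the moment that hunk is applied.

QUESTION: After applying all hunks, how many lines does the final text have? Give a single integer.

Answer: 7

Derivation:
Hunk 1: at line 5 remove [rdtp,ozssx,bbw] add [hyukx,tbz] -> 12 lines: yutwu otl rbor xysi ncff hyukx tbz uaa pwr wmw zva yzifi
Hunk 2: at line 7 remove [uaa,pwr,wmw] add [aljtg] -> 10 lines: yutwu otl rbor xysi ncff hyukx tbz aljtg zva yzifi
Hunk 3: at line 1 remove [rbor,xysi] add [eps,zzfjv] -> 10 lines: yutwu otl eps zzfjv ncff hyukx tbz aljtg zva yzifi
Hunk 4: at line 1 remove [otl,eps,zzfjv] add [akd,shi,gwvty] -> 10 lines: yutwu akd shi gwvty ncff hyukx tbz aljtg zva yzifi
Hunk 5: at line 4 remove [ncff,hyukx,tbz] add [jhuy] -> 8 lines: yutwu akd shi gwvty jhuy aljtg zva yzifi
Hunk 6: at line 1 remove [shi,gwvty] add [dnsu,whth] -> 8 lines: yutwu akd dnsu whth jhuy aljtg zva yzifi
Hunk 7: at line 1 remove [akd,dnsu] add [jccqj] -> 7 lines: yutwu jccqj whth jhuy aljtg zva yzifi
Final line count: 7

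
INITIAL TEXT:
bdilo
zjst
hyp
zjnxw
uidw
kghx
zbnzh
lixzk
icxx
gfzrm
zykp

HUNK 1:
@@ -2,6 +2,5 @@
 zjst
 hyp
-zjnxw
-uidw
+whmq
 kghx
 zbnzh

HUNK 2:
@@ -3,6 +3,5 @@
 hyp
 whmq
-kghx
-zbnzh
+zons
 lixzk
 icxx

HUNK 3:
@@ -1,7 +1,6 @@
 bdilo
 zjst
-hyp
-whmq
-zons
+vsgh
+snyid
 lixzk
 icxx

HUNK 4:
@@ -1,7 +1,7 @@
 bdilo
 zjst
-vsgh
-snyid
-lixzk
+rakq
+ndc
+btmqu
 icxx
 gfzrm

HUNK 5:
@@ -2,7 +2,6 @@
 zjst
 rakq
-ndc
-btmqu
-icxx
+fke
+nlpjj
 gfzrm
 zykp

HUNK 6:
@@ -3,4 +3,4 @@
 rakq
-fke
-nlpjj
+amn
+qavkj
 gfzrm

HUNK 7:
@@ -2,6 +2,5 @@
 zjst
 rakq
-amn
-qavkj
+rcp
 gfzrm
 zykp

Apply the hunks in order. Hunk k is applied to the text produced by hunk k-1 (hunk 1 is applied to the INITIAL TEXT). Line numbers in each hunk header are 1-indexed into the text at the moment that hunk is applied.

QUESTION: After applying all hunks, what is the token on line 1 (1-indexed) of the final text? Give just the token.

Hunk 1: at line 2 remove [zjnxw,uidw] add [whmq] -> 10 lines: bdilo zjst hyp whmq kghx zbnzh lixzk icxx gfzrm zykp
Hunk 2: at line 3 remove [kghx,zbnzh] add [zons] -> 9 lines: bdilo zjst hyp whmq zons lixzk icxx gfzrm zykp
Hunk 3: at line 1 remove [hyp,whmq,zons] add [vsgh,snyid] -> 8 lines: bdilo zjst vsgh snyid lixzk icxx gfzrm zykp
Hunk 4: at line 1 remove [vsgh,snyid,lixzk] add [rakq,ndc,btmqu] -> 8 lines: bdilo zjst rakq ndc btmqu icxx gfzrm zykp
Hunk 5: at line 2 remove [ndc,btmqu,icxx] add [fke,nlpjj] -> 7 lines: bdilo zjst rakq fke nlpjj gfzrm zykp
Hunk 6: at line 3 remove [fke,nlpjj] add [amn,qavkj] -> 7 lines: bdilo zjst rakq amn qavkj gfzrm zykp
Hunk 7: at line 2 remove [amn,qavkj] add [rcp] -> 6 lines: bdilo zjst rakq rcp gfzrm zykp
Final line 1: bdilo

Answer: bdilo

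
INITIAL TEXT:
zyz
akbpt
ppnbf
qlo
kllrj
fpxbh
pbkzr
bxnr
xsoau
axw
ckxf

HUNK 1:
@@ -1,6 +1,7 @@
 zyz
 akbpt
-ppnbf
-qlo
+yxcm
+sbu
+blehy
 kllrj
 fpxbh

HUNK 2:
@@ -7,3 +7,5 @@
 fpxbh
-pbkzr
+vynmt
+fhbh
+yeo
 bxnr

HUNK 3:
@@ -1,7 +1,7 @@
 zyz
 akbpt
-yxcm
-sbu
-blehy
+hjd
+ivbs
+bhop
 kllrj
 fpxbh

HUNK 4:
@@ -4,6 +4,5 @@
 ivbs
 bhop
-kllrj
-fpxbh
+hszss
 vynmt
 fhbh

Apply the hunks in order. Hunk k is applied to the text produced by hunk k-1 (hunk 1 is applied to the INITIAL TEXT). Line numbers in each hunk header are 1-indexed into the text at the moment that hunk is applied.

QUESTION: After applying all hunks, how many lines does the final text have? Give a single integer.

Answer: 13

Derivation:
Hunk 1: at line 1 remove [ppnbf,qlo] add [yxcm,sbu,blehy] -> 12 lines: zyz akbpt yxcm sbu blehy kllrj fpxbh pbkzr bxnr xsoau axw ckxf
Hunk 2: at line 7 remove [pbkzr] add [vynmt,fhbh,yeo] -> 14 lines: zyz akbpt yxcm sbu blehy kllrj fpxbh vynmt fhbh yeo bxnr xsoau axw ckxf
Hunk 3: at line 1 remove [yxcm,sbu,blehy] add [hjd,ivbs,bhop] -> 14 lines: zyz akbpt hjd ivbs bhop kllrj fpxbh vynmt fhbh yeo bxnr xsoau axw ckxf
Hunk 4: at line 4 remove [kllrj,fpxbh] add [hszss] -> 13 lines: zyz akbpt hjd ivbs bhop hszss vynmt fhbh yeo bxnr xsoau axw ckxf
Final line count: 13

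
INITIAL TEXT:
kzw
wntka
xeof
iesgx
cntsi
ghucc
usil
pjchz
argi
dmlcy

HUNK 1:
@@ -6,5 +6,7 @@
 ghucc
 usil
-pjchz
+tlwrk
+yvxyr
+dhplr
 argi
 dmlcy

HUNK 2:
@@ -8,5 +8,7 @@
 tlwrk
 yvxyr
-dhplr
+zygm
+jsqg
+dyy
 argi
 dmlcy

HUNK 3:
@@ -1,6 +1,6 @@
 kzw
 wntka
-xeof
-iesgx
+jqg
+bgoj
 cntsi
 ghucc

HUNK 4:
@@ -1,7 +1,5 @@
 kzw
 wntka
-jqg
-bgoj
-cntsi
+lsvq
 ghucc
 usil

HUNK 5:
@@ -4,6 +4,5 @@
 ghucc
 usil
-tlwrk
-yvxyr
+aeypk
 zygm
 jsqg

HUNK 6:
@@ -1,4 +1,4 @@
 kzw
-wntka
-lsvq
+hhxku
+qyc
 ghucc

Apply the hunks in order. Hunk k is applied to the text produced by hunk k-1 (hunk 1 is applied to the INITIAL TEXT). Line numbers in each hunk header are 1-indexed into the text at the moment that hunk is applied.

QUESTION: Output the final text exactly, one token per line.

Hunk 1: at line 6 remove [pjchz] add [tlwrk,yvxyr,dhplr] -> 12 lines: kzw wntka xeof iesgx cntsi ghucc usil tlwrk yvxyr dhplr argi dmlcy
Hunk 2: at line 8 remove [dhplr] add [zygm,jsqg,dyy] -> 14 lines: kzw wntka xeof iesgx cntsi ghucc usil tlwrk yvxyr zygm jsqg dyy argi dmlcy
Hunk 3: at line 1 remove [xeof,iesgx] add [jqg,bgoj] -> 14 lines: kzw wntka jqg bgoj cntsi ghucc usil tlwrk yvxyr zygm jsqg dyy argi dmlcy
Hunk 4: at line 1 remove [jqg,bgoj,cntsi] add [lsvq] -> 12 lines: kzw wntka lsvq ghucc usil tlwrk yvxyr zygm jsqg dyy argi dmlcy
Hunk 5: at line 4 remove [tlwrk,yvxyr] add [aeypk] -> 11 lines: kzw wntka lsvq ghucc usil aeypk zygm jsqg dyy argi dmlcy
Hunk 6: at line 1 remove [wntka,lsvq] add [hhxku,qyc] -> 11 lines: kzw hhxku qyc ghucc usil aeypk zygm jsqg dyy argi dmlcy

Answer: kzw
hhxku
qyc
ghucc
usil
aeypk
zygm
jsqg
dyy
argi
dmlcy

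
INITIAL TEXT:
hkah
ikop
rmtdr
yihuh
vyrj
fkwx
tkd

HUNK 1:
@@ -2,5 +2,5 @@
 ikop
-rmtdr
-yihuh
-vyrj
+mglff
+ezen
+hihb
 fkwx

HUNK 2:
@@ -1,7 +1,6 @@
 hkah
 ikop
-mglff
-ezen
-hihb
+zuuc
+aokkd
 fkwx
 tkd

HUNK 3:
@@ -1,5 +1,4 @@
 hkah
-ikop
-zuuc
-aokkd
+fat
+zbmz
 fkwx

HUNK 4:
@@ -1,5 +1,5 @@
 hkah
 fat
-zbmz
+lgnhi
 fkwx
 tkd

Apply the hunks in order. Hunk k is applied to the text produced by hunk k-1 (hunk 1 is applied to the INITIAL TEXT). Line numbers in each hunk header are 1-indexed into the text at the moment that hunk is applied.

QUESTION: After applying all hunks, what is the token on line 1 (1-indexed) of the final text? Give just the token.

Answer: hkah

Derivation:
Hunk 1: at line 2 remove [rmtdr,yihuh,vyrj] add [mglff,ezen,hihb] -> 7 lines: hkah ikop mglff ezen hihb fkwx tkd
Hunk 2: at line 1 remove [mglff,ezen,hihb] add [zuuc,aokkd] -> 6 lines: hkah ikop zuuc aokkd fkwx tkd
Hunk 3: at line 1 remove [ikop,zuuc,aokkd] add [fat,zbmz] -> 5 lines: hkah fat zbmz fkwx tkd
Hunk 4: at line 1 remove [zbmz] add [lgnhi] -> 5 lines: hkah fat lgnhi fkwx tkd
Final line 1: hkah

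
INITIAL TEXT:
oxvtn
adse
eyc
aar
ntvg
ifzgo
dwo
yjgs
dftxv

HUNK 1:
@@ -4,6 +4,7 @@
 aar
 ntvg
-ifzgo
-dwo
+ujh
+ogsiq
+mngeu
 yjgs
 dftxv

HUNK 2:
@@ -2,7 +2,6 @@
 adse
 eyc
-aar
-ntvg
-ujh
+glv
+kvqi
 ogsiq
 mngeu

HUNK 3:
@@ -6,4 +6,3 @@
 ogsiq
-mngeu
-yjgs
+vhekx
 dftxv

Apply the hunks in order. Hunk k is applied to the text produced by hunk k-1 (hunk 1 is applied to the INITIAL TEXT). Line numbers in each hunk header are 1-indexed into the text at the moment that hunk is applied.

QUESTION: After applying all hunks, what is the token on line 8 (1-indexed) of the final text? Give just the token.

Answer: dftxv

Derivation:
Hunk 1: at line 4 remove [ifzgo,dwo] add [ujh,ogsiq,mngeu] -> 10 lines: oxvtn adse eyc aar ntvg ujh ogsiq mngeu yjgs dftxv
Hunk 2: at line 2 remove [aar,ntvg,ujh] add [glv,kvqi] -> 9 lines: oxvtn adse eyc glv kvqi ogsiq mngeu yjgs dftxv
Hunk 3: at line 6 remove [mngeu,yjgs] add [vhekx] -> 8 lines: oxvtn adse eyc glv kvqi ogsiq vhekx dftxv
Final line 8: dftxv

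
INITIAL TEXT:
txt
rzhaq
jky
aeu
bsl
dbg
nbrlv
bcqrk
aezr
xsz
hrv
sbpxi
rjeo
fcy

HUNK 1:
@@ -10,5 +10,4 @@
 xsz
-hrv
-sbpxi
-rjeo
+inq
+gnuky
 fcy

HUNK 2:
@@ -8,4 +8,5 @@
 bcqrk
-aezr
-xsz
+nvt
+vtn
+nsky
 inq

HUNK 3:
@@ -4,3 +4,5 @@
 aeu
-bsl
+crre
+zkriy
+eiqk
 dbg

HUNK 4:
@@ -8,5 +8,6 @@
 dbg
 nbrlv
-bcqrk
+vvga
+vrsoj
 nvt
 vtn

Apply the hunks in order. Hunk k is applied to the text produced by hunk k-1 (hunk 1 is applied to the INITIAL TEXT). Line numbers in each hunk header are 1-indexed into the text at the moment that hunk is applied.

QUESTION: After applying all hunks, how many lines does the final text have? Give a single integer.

Answer: 17

Derivation:
Hunk 1: at line 10 remove [hrv,sbpxi,rjeo] add [inq,gnuky] -> 13 lines: txt rzhaq jky aeu bsl dbg nbrlv bcqrk aezr xsz inq gnuky fcy
Hunk 2: at line 8 remove [aezr,xsz] add [nvt,vtn,nsky] -> 14 lines: txt rzhaq jky aeu bsl dbg nbrlv bcqrk nvt vtn nsky inq gnuky fcy
Hunk 3: at line 4 remove [bsl] add [crre,zkriy,eiqk] -> 16 lines: txt rzhaq jky aeu crre zkriy eiqk dbg nbrlv bcqrk nvt vtn nsky inq gnuky fcy
Hunk 4: at line 8 remove [bcqrk] add [vvga,vrsoj] -> 17 lines: txt rzhaq jky aeu crre zkriy eiqk dbg nbrlv vvga vrsoj nvt vtn nsky inq gnuky fcy
Final line count: 17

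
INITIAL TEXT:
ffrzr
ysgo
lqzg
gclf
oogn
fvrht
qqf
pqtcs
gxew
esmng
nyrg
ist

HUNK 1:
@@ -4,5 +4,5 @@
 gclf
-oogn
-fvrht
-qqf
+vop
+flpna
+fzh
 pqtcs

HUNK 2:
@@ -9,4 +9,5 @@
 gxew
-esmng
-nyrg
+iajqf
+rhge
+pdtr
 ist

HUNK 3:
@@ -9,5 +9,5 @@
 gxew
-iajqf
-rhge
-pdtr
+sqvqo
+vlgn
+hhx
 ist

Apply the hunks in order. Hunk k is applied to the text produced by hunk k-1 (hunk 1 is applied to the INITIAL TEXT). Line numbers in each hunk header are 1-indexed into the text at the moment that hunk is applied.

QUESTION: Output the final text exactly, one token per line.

Hunk 1: at line 4 remove [oogn,fvrht,qqf] add [vop,flpna,fzh] -> 12 lines: ffrzr ysgo lqzg gclf vop flpna fzh pqtcs gxew esmng nyrg ist
Hunk 2: at line 9 remove [esmng,nyrg] add [iajqf,rhge,pdtr] -> 13 lines: ffrzr ysgo lqzg gclf vop flpna fzh pqtcs gxew iajqf rhge pdtr ist
Hunk 3: at line 9 remove [iajqf,rhge,pdtr] add [sqvqo,vlgn,hhx] -> 13 lines: ffrzr ysgo lqzg gclf vop flpna fzh pqtcs gxew sqvqo vlgn hhx ist

Answer: ffrzr
ysgo
lqzg
gclf
vop
flpna
fzh
pqtcs
gxew
sqvqo
vlgn
hhx
ist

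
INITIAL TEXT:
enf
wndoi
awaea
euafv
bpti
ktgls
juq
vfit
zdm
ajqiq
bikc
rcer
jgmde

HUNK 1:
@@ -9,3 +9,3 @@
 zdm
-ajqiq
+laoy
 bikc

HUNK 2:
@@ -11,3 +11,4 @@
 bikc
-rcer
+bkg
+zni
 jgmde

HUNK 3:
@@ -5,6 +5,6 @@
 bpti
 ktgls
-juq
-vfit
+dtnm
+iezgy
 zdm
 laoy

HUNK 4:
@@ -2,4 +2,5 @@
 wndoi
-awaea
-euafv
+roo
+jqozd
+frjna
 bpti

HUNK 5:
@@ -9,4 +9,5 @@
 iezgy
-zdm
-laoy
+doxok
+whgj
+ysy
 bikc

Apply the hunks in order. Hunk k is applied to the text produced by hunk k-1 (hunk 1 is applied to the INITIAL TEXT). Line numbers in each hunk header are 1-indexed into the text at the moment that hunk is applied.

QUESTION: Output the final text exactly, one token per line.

Hunk 1: at line 9 remove [ajqiq] add [laoy] -> 13 lines: enf wndoi awaea euafv bpti ktgls juq vfit zdm laoy bikc rcer jgmde
Hunk 2: at line 11 remove [rcer] add [bkg,zni] -> 14 lines: enf wndoi awaea euafv bpti ktgls juq vfit zdm laoy bikc bkg zni jgmde
Hunk 3: at line 5 remove [juq,vfit] add [dtnm,iezgy] -> 14 lines: enf wndoi awaea euafv bpti ktgls dtnm iezgy zdm laoy bikc bkg zni jgmde
Hunk 4: at line 2 remove [awaea,euafv] add [roo,jqozd,frjna] -> 15 lines: enf wndoi roo jqozd frjna bpti ktgls dtnm iezgy zdm laoy bikc bkg zni jgmde
Hunk 5: at line 9 remove [zdm,laoy] add [doxok,whgj,ysy] -> 16 lines: enf wndoi roo jqozd frjna bpti ktgls dtnm iezgy doxok whgj ysy bikc bkg zni jgmde

Answer: enf
wndoi
roo
jqozd
frjna
bpti
ktgls
dtnm
iezgy
doxok
whgj
ysy
bikc
bkg
zni
jgmde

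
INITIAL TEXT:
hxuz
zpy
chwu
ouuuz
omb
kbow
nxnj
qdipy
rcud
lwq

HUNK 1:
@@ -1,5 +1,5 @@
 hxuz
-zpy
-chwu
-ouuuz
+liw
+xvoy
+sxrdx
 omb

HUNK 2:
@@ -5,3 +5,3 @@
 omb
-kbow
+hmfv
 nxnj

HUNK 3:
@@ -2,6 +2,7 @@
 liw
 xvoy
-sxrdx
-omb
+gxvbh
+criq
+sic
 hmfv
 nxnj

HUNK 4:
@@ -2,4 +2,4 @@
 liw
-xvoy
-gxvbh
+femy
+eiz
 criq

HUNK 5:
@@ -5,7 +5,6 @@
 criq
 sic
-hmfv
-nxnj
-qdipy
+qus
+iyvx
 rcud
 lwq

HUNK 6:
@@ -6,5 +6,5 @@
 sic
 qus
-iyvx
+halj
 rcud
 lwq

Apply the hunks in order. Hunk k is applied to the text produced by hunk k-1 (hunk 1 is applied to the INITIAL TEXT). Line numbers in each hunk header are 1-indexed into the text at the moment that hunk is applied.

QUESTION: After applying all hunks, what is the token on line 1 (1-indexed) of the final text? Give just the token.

Hunk 1: at line 1 remove [zpy,chwu,ouuuz] add [liw,xvoy,sxrdx] -> 10 lines: hxuz liw xvoy sxrdx omb kbow nxnj qdipy rcud lwq
Hunk 2: at line 5 remove [kbow] add [hmfv] -> 10 lines: hxuz liw xvoy sxrdx omb hmfv nxnj qdipy rcud lwq
Hunk 3: at line 2 remove [sxrdx,omb] add [gxvbh,criq,sic] -> 11 lines: hxuz liw xvoy gxvbh criq sic hmfv nxnj qdipy rcud lwq
Hunk 4: at line 2 remove [xvoy,gxvbh] add [femy,eiz] -> 11 lines: hxuz liw femy eiz criq sic hmfv nxnj qdipy rcud lwq
Hunk 5: at line 5 remove [hmfv,nxnj,qdipy] add [qus,iyvx] -> 10 lines: hxuz liw femy eiz criq sic qus iyvx rcud lwq
Hunk 6: at line 6 remove [iyvx] add [halj] -> 10 lines: hxuz liw femy eiz criq sic qus halj rcud lwq
Final line 1: hxuz

Answer: hxuz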